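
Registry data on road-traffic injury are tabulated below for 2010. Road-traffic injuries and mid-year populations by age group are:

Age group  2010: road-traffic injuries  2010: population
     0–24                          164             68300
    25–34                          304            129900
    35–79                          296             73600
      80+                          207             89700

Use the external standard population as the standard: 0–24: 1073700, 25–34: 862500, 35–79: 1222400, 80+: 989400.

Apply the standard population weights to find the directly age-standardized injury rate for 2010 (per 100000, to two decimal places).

Age-specific rates per 100000 for 2010: 240.12, 234.03, 402.17, 230.77.
Standard total = 4148000; weights = 0.2588, 0.2079, 0.2947, 0.2385.
Standardized rate: 0.2588×240.12 + 0.2079×234.03 + 0.2947×402.17 + 0.2385×230.77 = 284.3784 per 100000.

284.38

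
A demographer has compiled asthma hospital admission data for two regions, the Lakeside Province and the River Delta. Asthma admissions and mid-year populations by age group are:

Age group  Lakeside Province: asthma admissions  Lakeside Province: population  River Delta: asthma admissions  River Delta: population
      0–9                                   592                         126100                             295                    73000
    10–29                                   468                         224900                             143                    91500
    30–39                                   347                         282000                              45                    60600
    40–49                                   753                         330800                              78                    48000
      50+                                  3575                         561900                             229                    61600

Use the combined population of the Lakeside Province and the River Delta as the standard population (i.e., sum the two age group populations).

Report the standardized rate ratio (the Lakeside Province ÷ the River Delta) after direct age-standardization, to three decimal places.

Age-specific rates per 10000 for the Lakeside Province: 46.95, 20.81, 12.30, 22.76, 63.62.
For the River Delta: 40.41, 15.63, 7.43, 16.25, 37.18.
Combined standard total = 1860400; weights = 0.1070, 0.1701, 0.1842, 0.2036, 0.3351.
The Lakeside Province: 0.1070×46.95 + 0.1701×20.81 + 0.1842×12.30 + 0.2036×22.76 + 0.3351×63.62 = 36.7871 per 10000.
The River Delta: 0.1070×40.41 + 0.1701×15.63 + 0.1842×7.43 + 0.2036×16.25 + 0.3351×37.18 = 24.1179 per 10000.
Ratio = 36.7871 ÷ 24.1179 = 1.52530.

1.525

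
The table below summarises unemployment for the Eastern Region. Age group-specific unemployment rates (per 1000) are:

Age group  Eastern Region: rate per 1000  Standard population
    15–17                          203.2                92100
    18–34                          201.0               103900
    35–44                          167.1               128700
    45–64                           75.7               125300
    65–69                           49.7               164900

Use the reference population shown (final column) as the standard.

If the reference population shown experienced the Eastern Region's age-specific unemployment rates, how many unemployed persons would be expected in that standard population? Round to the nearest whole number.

78785

Expected unemployed persons = Σ (standard pop × age-specific rate ÷ 1000)
= 92100×203.2/1000 + 103900×201.0/1000 + 128700×167.1/1000 + 125300×75.7/1000 + 164900×49.7/1000
= 18714.72 + 20883.90 + 21505.77 + 9485.21 + 8195.53 = 78785.13.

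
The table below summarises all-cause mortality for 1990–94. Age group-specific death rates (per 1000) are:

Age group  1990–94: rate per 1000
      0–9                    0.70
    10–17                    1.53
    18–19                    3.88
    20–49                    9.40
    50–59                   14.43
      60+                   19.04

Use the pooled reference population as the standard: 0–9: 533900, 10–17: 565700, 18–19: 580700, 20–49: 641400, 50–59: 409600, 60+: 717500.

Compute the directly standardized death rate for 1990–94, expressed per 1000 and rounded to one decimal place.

Standard total = 3448800; weights = 0.1548, 0.1640, 0.1684, 0.1860, 0.1188, 0.2080.
Standardized rate: 0.1548×0.70 + 0.1640×1.53 + 0.1684×3.88 + 0.1860×9.40 + 0.1188×14.43 + 0.2080×19.04 = 8.4358 per 1000.

8.4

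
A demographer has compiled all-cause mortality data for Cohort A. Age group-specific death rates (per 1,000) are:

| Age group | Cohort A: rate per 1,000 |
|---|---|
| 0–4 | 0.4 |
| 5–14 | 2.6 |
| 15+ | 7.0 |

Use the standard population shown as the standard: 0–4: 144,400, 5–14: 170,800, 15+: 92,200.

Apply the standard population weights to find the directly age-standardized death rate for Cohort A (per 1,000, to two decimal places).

Standard total = 407,400; weights = 0.3544, 0.4192, 0.2263.
Standardized rate: 0.3544×0.4 + 0.4192×2.6 + 0.2263×7.0 = 2.8160 per 1,000.

2.82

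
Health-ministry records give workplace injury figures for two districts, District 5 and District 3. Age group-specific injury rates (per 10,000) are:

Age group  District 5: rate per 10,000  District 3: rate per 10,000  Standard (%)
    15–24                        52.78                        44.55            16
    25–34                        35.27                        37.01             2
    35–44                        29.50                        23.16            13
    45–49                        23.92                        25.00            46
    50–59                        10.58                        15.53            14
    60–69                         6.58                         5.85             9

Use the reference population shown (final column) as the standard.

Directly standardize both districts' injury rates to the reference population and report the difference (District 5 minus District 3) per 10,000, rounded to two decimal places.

0.98

Standard weights: 0.16, 0.02, 0.13, 0.46, 0.14, 0.09.
District 5: 0.1600×52.78 + 0.0200×35.27 + 0.1300×29.50 + 0.4600×23.92 + 0.1400×10.58 + 0.0900×6.58 = 26.0618 per 10,000.
District 3: 0.1600×44.55 + 0.0200×37.01 + 0.1300×23.16 + 0.4600×25.00 + 0.1400×15.53 + 0.0900×5.85 = 25.0797 per 10,000.
Difference = 26.0618 − 25.0797 = 0.9821.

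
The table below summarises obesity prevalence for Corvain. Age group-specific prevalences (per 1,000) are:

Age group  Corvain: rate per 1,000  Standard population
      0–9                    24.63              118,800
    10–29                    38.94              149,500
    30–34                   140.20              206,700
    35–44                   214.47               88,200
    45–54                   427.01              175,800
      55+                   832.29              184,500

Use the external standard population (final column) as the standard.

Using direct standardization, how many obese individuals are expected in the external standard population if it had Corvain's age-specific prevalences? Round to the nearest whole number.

285269

Expected obese individuals = Σ (standard pop × age-specific rate ÷ 1,000)
= 118,800×24.63/1,000 + 149,500×38.94/1,000 + 206,700×140.20/1,000 + 88,200×214.47/1,000 + 175,800×427.01/1,000 + 184,500×832.29/1,000
= 2926.04 + 5821.53 + 28979.34 + 18916.25 + 75068.36 + 153557.51 = 285269.03.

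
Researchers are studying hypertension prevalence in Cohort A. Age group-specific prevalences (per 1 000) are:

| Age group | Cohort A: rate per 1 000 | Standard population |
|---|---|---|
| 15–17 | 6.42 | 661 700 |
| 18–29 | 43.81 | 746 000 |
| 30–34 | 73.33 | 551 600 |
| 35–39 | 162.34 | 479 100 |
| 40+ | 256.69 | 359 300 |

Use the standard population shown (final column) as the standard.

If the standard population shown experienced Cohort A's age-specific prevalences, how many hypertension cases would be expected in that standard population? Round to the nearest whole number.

Expected hypertension cases = Σ (standard pop × age-specific rate ÷ 1 000)
= 661 700×6.42/1 000 + 746 000×43.81/1 000 + 551 600×73.33/1 000 + 479 100×162.34/1 000 + 359 300×256.69/1 000
= 4248.11 + 32682.26 + 40448.83 + 77777.09 + 92228.72 = 247385.01.

247385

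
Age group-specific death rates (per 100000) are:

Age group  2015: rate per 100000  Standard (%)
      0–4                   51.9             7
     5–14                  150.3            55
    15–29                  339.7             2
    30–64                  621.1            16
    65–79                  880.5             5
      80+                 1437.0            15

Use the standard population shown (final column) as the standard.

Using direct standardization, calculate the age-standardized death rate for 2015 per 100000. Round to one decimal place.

452.0

Standard weights: 0.07, 0.55, 0.02, 0.16, 0.05, 0.15.
Standardized rate: 0.0700×51.9 + 0.5500×150.3 + 0.0200×339.7 + 0.1600×621.1 + 0.0500×880.5 + 0.1500×1437.0 = 452.0430 per 100000.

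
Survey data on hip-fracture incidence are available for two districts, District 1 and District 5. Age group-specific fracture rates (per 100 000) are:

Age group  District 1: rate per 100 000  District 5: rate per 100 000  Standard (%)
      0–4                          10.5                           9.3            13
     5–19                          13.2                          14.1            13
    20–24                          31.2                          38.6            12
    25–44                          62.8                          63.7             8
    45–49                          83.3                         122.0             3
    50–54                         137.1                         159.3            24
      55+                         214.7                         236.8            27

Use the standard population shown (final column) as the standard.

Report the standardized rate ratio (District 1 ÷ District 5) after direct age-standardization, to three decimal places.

Standard weights: 0.13, 0.13, 0.12, 0.08, 0.03, 0.24, 0.27.
District 1: 0.1300×10.5 + 0.1300×13.2 + 0.1200×31.2 + 0.0800×62.8 + 0.0300×83.3 + 0.2400×137.1 + 0.2700×214.7 = 105.2210 per 100 000.
District 5: 0.1300×9.3 + 0.1300×14.1 + 0.1200×38.6 + 0.0800×63.7 + 0.0300×122.0 + 0.2400×159.3 + 0.2700×236.8 = 118.5980 per 100 000.
Ratio = 105.2210 ÷ 118.5980 = 0.88721.

0.887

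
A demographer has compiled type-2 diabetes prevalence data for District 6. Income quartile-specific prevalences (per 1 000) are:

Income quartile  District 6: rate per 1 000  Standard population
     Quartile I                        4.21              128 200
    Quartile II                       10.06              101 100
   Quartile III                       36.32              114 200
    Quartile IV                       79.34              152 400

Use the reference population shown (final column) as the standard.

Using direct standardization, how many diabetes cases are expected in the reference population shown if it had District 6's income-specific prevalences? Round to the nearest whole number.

Expected diabetes cases = Σ (standard pop × income-specific rate ÷ 1 000)
= 128 200×4.21/1 000 + 101 100×10.06/1 000 + 114 200×36.32/1 000 + 152 400×79.34/1 000
= 539.72 + 1017.07 + 4147.74 + 12091.42 = 17795.95.

17796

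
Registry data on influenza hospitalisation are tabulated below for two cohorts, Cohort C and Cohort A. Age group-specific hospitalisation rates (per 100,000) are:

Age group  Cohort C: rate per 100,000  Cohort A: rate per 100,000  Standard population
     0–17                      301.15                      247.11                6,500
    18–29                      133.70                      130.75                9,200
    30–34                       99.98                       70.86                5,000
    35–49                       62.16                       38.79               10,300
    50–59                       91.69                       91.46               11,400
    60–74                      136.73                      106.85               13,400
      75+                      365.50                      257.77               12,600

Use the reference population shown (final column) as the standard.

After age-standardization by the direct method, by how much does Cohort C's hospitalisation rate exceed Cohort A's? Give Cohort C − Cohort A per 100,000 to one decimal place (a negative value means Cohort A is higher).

36.9

Standard total = 68,400; weights = 0.0950, 0.1345, 0.0731, 0.1506, 0.1667, 0.1959, 0.1842.
Cohort C: 0.0950×301.15 + 0.1345×133.70 + 0.0731×99.98 + 0.1506×62.16 + 0.1667×91.69 + 0.1959×136.73 + 0.1842×365.50 = 172.6668 per 100,000.
Cohort A: 0.0950×247.11 + 0.1345×130.75 + 0.0731×70.86 + 0.1506×38.79 + 0.1667×91.46 + 0.1959×106.85 + 0.1842×257.77 = 135.7498 per 100,000.
Difference = 172.6668 − 135.7498 = 36.9170.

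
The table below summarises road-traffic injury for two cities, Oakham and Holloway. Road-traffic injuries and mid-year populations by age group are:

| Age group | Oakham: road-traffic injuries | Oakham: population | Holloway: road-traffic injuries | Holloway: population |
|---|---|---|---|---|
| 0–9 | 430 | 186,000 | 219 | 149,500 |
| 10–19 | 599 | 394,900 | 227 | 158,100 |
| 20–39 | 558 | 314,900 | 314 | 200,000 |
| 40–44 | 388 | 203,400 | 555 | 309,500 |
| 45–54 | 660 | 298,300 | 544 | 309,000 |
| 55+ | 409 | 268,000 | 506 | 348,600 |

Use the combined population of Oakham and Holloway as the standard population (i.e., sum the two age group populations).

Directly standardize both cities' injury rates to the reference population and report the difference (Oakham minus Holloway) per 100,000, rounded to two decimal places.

Age-specific rates per 100,000 for Oakham: 231.18, 151.68, 177.20, 190.76, 221.25, 152.61.
For Holloway: 146.49, 143.58, 157.00, 179.32, 176.05, 145.15.
Combined standard total = 3,140,200; weights = 0.1068, 0.1761, 0.1640, 0.1633, 0.1934, 0.1964.
Oakham: 0.1068×231.18 + 0.1761×151.68 + 0.1640×177.20 + 0.1633×190.76 + 0.1934×221.25 + 0.1964×152.61 = 184.3800 per 100,000.
Holloway: 0.1068×146.49 + 0.1761×143.58 + 0.1640×157.00 + 0.1633×179.32 + 0.1934×176.05 + 0.1964×145.15 = 158.5176 per 100,000.
Difference = 184.3800 − 158.5176 = 25.8625.

25.86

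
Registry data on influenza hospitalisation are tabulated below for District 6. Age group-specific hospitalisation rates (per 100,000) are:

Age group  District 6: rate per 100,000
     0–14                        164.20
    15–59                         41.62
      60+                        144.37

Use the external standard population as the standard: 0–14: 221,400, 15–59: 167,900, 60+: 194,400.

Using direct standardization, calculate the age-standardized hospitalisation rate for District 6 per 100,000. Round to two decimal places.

Standard total = 583,700; weights = 0.3793, 0.2876, 0.3330.
Standardized rate: 0.3793×164.20 + 0.2876×41.62 + 0.3330×144.37 = 122.3358 per 100,000.

122.34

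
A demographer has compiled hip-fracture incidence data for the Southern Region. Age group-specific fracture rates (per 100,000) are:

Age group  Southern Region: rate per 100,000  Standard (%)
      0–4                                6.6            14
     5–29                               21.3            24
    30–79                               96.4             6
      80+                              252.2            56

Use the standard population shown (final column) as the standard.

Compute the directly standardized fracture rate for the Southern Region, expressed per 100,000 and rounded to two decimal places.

Standard weights: 0.14, 0.24, 0.06, 0.56.
Standardized rate: 0.1400×6.6 + 0.2400×21.3 + 0.0600×96.4 + 0.5600×252.2 = 153.0520 per 100,000.

153.05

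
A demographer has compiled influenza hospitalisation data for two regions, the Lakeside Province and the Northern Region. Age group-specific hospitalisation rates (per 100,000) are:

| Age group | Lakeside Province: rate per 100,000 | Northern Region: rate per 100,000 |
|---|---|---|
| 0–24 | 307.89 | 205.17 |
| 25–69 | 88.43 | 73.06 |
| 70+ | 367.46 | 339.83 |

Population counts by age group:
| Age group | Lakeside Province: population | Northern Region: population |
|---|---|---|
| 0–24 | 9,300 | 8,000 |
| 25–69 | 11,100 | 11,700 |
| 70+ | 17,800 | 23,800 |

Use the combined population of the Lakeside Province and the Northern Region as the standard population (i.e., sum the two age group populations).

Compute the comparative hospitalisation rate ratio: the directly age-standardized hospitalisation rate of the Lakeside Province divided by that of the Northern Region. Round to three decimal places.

Combined standard total = 81,700; weights = 0.2118, 0.2791, 0.5092.
The Lakeside Province: 0.2118×307.89 + 0.2791×88.43 + 0.5092×367.46 = 276.9772 per 100,000.
The Northern Region: 0.2118×205.17 + 0.2791×73.06 + 0.5092×339.83 = 236.8683 per 100,000.
Ratio = 276.9772 ÷ 236.8683 = 1.16933.

1.169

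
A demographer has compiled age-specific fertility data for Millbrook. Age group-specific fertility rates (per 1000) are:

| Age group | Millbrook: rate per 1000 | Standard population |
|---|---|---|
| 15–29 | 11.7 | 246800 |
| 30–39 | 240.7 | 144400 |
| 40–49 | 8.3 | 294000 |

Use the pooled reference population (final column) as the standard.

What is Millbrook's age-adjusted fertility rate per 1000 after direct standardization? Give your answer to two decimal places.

58.50

Standard total = 685200; weights = 0.3602, 0.2107, 0.4291.
Standardized rate: 0.3602×11.7 + 0.2107×240.7 + 0.4291×8.3 = 58.5009 per 1000.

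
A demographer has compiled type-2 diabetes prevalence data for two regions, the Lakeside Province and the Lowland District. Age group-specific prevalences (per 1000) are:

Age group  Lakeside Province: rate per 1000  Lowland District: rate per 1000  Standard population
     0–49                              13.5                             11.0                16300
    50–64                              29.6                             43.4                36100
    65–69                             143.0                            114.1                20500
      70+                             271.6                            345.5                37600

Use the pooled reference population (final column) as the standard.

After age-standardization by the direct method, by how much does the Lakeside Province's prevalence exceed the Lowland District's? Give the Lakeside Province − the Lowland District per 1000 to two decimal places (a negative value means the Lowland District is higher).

Standard total = 110500; weights = 0.1475, 0.3267, 0.1855, 0.3403.
The Lakeside Province: 0.1475×13.5 + 0.3267×29.6 + 0.1855×143.0 + 0.3403×271.6 = 130.6088 per 1000.
The Lowland District: 0.1475×11.0 + 0.3267×43.4 + 0.1855×114.1 + 0.3403×345.5 = 154.5329 per 1000.
Difference = 130.6088 − 154.5329 = -23.9242.

-23.92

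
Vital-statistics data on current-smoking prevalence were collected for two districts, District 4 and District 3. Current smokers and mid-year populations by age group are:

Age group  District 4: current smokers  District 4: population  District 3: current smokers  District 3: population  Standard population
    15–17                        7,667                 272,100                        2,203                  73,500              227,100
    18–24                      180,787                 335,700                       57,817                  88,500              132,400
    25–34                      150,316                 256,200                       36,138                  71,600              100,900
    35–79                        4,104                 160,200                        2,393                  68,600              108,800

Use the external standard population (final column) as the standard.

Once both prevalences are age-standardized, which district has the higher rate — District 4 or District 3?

Age-specific rates per 1,000 for District 4: 28.177, 538.537, 586.714, 25.618.
For District 3: 29.973, 653.299, 504.721, 34.883.
Standard total = 569,200; weights = 0.3990, 0.2326, 0.1773, 0.1911.
District 4: 0.3990×28.177 + 0.2326×538.537 + 0.1773×586.714 + 0.1911×25.618 = 245.4111 per 1,000.
District 3: 0.3990×29.973 + 0.2326×653.299 + 0.1773×504.721 + 0.1911×34.883 = 260.0585 per 1,000.
The crude rates (334.77 vs 326.11) would put District 4 higher, but that reflects its age composition; once standardized to a common age structure, District 3 has the higher underlying rate.

District 3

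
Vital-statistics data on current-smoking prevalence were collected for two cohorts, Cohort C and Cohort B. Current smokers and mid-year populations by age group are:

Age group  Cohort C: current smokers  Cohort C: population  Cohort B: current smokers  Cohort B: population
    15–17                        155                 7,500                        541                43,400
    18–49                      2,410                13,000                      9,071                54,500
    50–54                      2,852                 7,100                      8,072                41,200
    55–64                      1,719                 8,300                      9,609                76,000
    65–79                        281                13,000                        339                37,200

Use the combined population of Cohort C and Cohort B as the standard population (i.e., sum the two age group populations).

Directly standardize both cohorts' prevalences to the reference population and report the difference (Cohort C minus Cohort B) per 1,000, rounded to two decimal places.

63.29

Age-specific rates per 1,000 for Cohort C: 20.667, 185.385, 401.690, 207.108, 21.615.
For Cohort B: 12.465, 166.440, 195.922, 126.434, 9.113.
Combined standard total = 301,200; weights = 0.1690, 0.2241, 0.1604, 0.2799, 0.1667.
Cohort C: 0.1690×20.667 + 0.2241×185.385 + 0.1604×401.690 + 0.2799×207.108 + 0.1667×21.615 = 171.0205 per 1,000.
Cohort B: 0.1690×12.465 + 0.2241×166.440 + 0.1604×195.922 + 0.2799×126.434 + 0.1667×9.113 = 107.7295 per 1,000.
Difference = 171.0205 − 107.7295 = 63.2909.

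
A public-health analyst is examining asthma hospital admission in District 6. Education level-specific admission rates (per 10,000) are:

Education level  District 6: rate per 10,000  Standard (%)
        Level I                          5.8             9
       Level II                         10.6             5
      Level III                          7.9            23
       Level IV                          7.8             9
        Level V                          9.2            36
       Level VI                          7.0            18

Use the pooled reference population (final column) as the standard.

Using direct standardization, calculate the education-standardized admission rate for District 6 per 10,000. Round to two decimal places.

8.14

Standard weights: 0.09, 0.05, 0.23, 0.09, 0.36, 0.18.
Standardized rate: 0.0900×5.8 + 0.0500×10.6 + 0.2300×7.9 + 0.0900×7.8 + 0.3600×9.2 + 0.1800×7.0 = 8.1430 per 10,000.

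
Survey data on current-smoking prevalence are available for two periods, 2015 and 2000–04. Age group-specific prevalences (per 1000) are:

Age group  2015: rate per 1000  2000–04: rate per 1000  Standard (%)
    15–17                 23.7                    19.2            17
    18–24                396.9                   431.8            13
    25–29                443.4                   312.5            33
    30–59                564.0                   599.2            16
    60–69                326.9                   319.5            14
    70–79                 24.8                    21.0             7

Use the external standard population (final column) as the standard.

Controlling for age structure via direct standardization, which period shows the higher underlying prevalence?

2015

Standard weights: 0.17, 0.13, 0.33, 0.16, 0.14, 0.07.
2015: 0.1700×23.7 + 0.1300×396.9 + 0.3300×443.4 + 0.1600×564.0 + 0.1400×326.9 + 0.0700×24.8 = 339.6900 per 1000.
2000–04: 0.1700×19.2 + 0.1300×431.8 + 0.3300×312.5 + 0.1600×599.2 + 0.1400×319.5 + 0.0700×21.0 = 304.5950 per 1000.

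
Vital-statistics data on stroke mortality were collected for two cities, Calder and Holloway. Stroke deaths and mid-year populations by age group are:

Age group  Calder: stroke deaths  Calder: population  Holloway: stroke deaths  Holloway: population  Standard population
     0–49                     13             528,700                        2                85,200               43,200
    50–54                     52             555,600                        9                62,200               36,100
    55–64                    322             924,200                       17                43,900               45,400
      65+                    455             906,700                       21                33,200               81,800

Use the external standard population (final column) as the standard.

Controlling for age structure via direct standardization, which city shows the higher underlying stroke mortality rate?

Holloway

Age-specific rates per 100,000 for Calder: 2.46, 9.36, 34.84, 50.18.
For Holloway: 2.35, 14.47, 38.72, 63.25.
Standard total = 206,500; weights = 0.2092, 0.1748, 0.2199, 0.3961.
Calder: 0.2092×2.46 + 0.1748×9.36 + 0.2199×34.84 + 0.3961×50.18 = 29.6889 per 100,000.
Holloway: 0.2092×2.35 + 0.1748×14.47 + 0.2199×38.72 + 0.3961×63.25 = 36.5905 per 100,000.
The crude rates (28.88 vs 21.83) would put Calder higher, but that reflects its age composition; once standardized to a common age structure, Holloway has the higher underlying rate.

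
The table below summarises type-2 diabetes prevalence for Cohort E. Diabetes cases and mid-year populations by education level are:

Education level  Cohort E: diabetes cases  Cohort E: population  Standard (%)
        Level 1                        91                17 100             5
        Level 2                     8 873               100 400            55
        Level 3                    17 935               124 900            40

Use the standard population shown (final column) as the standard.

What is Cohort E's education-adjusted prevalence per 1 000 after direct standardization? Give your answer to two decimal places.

Education-specific rates per 1 000 for Cohort E: 5.322, 88.376, 143.595.
Standard weights: 0.05, 0.55, 0.40.
Standardized rate: 0.0500×5.322 + 0.5500×88.376 + 0.4000×143.595 = 106.3111 per 1 000.

106.31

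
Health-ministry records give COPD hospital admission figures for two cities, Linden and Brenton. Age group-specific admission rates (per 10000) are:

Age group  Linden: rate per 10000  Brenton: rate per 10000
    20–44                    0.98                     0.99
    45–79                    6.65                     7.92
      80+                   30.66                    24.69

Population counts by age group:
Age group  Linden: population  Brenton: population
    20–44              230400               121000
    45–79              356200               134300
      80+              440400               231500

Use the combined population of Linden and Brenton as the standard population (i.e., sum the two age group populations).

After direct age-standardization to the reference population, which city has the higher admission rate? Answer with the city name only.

Combined standard total = 1513800; weights = 0.2321, 0.3240, 0.4438.
Linden: 0.2321×0.98 + 0.3240×6.65 + 0.4438×30.66 = 15.9907 per 10000.
Brenton: 0.2321×0.99 + 0.3240×7.92 + 0.4438×24.69 = 13.7547 per 10000.

Linden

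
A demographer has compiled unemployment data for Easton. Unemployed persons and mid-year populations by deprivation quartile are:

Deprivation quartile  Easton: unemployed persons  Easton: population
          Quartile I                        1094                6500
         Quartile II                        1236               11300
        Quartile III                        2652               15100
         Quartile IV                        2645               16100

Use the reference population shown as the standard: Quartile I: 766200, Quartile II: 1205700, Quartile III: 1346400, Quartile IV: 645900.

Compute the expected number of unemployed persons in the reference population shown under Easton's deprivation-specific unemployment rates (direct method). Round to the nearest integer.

Deprivation-specific rates per 1000 for Easton: 168.308, 109.381, 175.629, 164.286.
Expected unemployed persons = Σ (standard pop × deprivation-specific rate ÷ 1000)
= 766200×168.308/1000 + 1205700×109.381/1000 + 1346400×175.629/1000 + 645900×164.286/1000
= 128957.35 + 131880.11 + 236467.07 + 106112.14 = 603416.68.

603417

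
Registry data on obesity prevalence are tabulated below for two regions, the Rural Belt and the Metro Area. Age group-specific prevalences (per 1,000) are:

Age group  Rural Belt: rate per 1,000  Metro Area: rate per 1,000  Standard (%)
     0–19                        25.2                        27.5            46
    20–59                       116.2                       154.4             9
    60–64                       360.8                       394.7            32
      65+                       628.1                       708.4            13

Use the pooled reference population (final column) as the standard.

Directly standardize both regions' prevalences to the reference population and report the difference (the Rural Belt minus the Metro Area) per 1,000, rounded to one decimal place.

-25.8

Standard weights: 0.46, 0.09, 0.32, 0.13.
The Rural Belt: 0.4600×25.2 + 0.0900×116.2 + 0.3200×360.8 + 0.1300×628.1 = 219.1590 per 1,000.
The Metro Area: 0.4600×27.5 + 0.0900×154.4 + 0.3200×394.7 + 0.1300×708.4 = 244.9420 per 1,000.
Difference = 219.1590 − 244.9420 = -25.7830.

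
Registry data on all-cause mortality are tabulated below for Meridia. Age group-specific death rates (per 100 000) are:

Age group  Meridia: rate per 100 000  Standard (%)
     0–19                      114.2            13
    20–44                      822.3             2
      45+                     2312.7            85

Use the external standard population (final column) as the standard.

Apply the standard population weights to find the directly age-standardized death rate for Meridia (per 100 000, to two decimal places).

1997.09

Standard weights: 0.13, 0.02, 0.85.
Standardized rate: 0.1300×114.2 + 0.0200×822.3 + 0.8500×2312.7 = 1997.0870 per 100 000.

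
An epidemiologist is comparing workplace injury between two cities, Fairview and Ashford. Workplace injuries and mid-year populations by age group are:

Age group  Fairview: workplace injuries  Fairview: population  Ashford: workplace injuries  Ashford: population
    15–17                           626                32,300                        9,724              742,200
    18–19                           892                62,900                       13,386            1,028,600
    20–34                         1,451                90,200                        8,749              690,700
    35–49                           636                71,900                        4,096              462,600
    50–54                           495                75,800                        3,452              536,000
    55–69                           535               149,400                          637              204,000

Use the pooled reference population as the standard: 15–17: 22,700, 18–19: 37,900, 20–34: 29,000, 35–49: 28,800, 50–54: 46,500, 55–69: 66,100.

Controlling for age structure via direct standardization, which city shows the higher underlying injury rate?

Age-specific rates per 10,000 for Fairview: 193.81, 141.81, 160.86, 88.46, 65.30, 35.81.
For Ashford: 131.02, 130.14, 126.67, 88.54, 64.40, 31.23.
Standard total = 231,000; weights = 0.0983, 0.1641, 0.1255, 0.1247, 0.2013, 0.2861.
Fairview: 0.0983×193.81 + 0.1641×141.81 + 0.1255×160.86 + 0.1247×88.46 + 0.2013×65.30 + 0.2861×35.81 = 96.9281 per 10,000.
Ashford: 0.0983×131.02 + 0.1641×130.14 + 0.1255×126.67 + 0.1247×88.54 + 0.2013×64.40 + 0.2861×31.23 = 83.0669 per 10,000.
The crude rates (96.06 vs 109.29) would put Ashford higher, but that reflects its age composition; once standardized to a common age structure, Fairview has the higher underlying rate.

Fairview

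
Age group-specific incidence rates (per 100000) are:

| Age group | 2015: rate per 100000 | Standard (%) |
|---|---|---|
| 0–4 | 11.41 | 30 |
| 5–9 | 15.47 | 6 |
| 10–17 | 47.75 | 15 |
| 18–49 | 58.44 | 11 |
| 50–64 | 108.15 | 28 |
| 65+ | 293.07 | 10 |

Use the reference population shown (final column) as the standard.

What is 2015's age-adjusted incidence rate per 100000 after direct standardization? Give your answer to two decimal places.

77.53

Standard weights: 0.30, 0.06, 0.15, 0.11, 0.28, 0.10.
Standardized rate: 0.3000×11.41 + 0.0600×15.47 + 0.1500×47.75 + 0.1100×58.44 + 0.2800×108.15 + 0.1000×293.07 = 77.5311 per 100000.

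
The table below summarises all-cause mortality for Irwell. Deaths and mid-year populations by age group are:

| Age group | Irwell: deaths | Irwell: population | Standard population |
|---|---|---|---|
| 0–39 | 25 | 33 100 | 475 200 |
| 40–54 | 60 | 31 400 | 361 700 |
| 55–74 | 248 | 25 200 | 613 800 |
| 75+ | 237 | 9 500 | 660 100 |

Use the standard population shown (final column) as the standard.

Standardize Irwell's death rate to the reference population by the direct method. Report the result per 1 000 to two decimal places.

11.16

Age-specific rates per 1 000 for Irwell: 0.755, 1.911, 9.841, 24.947.
Standard total = 2 110 800; weights = 0.2251, 0.1714, 0.2908, 0.3127.
Standardized rate: 0.2251×0.755 + 0.1714×1.911 + 0.2908×9.841 + 0.3127×24.947 = 11.1609 per 1 000.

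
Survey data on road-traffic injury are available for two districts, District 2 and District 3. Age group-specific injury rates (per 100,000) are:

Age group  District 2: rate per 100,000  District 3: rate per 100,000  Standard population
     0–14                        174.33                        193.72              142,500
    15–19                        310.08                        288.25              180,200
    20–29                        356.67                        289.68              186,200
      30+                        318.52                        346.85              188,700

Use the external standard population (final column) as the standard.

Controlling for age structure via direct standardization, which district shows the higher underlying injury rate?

Standard total = 697,600; weights = 0.2043, 0.2583, 0.2669, 0.2705.
District 2: 0.2043×174.33 + 0.2583×310.08 + 0.2669×356.67 + 0.2705×318.52 = 297.0687 per 100,000.
District 3: 0.2043×193.72 + 0.2583×288.25 + 0.2669×289.68 + 0.2705×346.85 = 285.1731 per 100,000.

District 2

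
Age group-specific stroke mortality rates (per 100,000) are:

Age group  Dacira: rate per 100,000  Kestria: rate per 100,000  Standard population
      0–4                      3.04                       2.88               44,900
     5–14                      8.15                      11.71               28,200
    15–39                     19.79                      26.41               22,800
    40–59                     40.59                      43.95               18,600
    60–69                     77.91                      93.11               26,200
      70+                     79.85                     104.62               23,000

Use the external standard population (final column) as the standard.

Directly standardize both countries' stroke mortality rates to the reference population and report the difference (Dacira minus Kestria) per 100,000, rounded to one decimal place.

-7.8

Standard total = 163,700; weights = 0.2743, 0.1723, 0.1393, 0.1136, 0.1600, 0.1405.
Dacira: 0.2743×3.04 + 0.1723×8.15 + 0.1393×19.79 + 0.1136×40.59 + 0.1600×77.91 + 0.1405×79.85 = 33.2945 per 100,000.
Kestria: 0.2743×2.88 + 0.1723×11.71 + 0.1393×26.41 + 0.1136×43.95 + 0.1600×93.11 + 0.1405×104.62 = 41.0806 per 100,000.
Difference = 33.2945 − 41.0806 = -7.7861.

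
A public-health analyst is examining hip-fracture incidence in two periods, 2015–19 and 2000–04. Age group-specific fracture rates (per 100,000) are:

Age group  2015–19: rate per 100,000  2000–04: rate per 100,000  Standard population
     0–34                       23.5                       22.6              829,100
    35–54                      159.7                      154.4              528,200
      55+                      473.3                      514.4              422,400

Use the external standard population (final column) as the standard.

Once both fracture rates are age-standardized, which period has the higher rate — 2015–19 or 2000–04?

Standard total = 1,779,700; weights = 0.4659, 0.2968, 0.2373.
2015–19: 0.4659×23.5 + 0.2968×159.7 + 0.2373×473.3 = 170.6801 per 100,000.
2000–04: 0.4659×22.6 + 0.2968×154.4 + 0.2373×514.4 = 178.4426 per 100,000.

2000–04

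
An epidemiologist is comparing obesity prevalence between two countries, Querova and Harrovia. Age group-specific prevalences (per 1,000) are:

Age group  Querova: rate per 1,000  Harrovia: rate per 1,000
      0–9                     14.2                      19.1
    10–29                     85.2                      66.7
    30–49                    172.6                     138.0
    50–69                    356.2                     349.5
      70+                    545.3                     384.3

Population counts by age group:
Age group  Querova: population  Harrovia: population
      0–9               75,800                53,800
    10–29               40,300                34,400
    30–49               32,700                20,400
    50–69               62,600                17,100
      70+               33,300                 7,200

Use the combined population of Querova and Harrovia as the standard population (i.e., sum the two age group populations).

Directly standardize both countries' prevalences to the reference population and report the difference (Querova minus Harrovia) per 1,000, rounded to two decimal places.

25.53

Combined standard total = 377,600; weights = 0.3432, 0.1978, 0.1406, 0.2111, 0.1073.
Querova: 0.3432×14.2 + 0.1978×85.2 + 0.1406×172.6 + 0.2111×356.2 + 0.1073×545.3 = 179.6706 per 1,000.
Harrovia: 0.3432×19.1 + 0.1978×66.7 + 0.1406×138.0 + 0.2111×349.5 + 0.1073×384.3 = 154.1445 per 1,000.
Difference = 179.6706 − 154.1445 = 25.5261.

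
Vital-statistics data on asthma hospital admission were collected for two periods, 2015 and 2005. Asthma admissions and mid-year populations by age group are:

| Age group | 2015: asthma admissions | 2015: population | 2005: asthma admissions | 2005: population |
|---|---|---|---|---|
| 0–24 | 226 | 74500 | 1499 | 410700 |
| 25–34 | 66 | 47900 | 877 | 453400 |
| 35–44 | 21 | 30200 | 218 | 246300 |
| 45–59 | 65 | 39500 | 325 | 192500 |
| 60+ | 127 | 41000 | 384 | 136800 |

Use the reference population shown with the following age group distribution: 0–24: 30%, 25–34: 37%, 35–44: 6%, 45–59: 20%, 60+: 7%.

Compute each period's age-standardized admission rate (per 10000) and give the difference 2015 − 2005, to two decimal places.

-3.90

Age-specific rates per 10000 for 2015: 30.34, 13.78, 6.95, 16.46, 30.98.
For 2005: 36.50, 19.34, 8.85, 16.88, 28.07.
Standard weights: 0.30, 0.37, 0.06, 0.20, 0.07.
2015: 0.3000×30.34 + 0.3700×13.78 + 0.0600×6.95 + 0.2000×16.46 + 0.0700×30.98 = 20.0754 per 10000.
2005: 0.3000×36.50 + 0.3700×19.34 + 0.0600×8.85 + 0.2000×16.88 + 0.0700×28.07 = 23.9790 per 10000.
Difference = 20.0754 − 23.9790 = -3.9036.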